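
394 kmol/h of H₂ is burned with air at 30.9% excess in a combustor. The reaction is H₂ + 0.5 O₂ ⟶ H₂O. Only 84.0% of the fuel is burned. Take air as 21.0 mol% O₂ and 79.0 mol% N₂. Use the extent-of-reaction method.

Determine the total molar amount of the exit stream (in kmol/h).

Stoichiometric O₂ = 0.5 × 394 = 197 kmol/h; O₂ fed = 197 × 1.309 = 257.9 kmol/h.
N₂ fed = 257.9 × 79/21 = 970.1 kmol/h.
Fuel reacted = 0.84 × 394 → ξ = 331 kmol/h.
Outlet (n = n₀ + ν ξ):
  H₂: 394 − 1(331) = 63.04
  O₂: 257.9 − 0.5(331) = 92.39
  N₂: 970.1 (inert)
  H₂O: 0 + 1(331) = 331
Total out = 63.04 + 92.39 + 970.1 + 331 = 1456 kmol/h.

1460 kmol/h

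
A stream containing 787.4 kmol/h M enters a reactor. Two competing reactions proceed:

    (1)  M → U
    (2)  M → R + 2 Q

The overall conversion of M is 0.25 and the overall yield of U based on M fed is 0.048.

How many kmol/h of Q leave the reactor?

Yield of U: 1ξ₁ / 787.4 = 0.048 → ξ₁ = 37.8 kmol/h.
Conversion of M: 1ξ₁ + 1ξ₂ = 0.25 × 787.4 = 196.8 → ξ₂ = 159.1 kmol/h.
Outlet amounts (n = n₀ + Σ ν·ξ):
  M: 787.4 − 1(37.8) − 1(159.1) = 590.5
  U: 0 + 1(37.8) = 37.8
  R: 0 + 1(159.1) = 159.1
  Q: 0 + 2(159.1) = 318.1

318 kmol/h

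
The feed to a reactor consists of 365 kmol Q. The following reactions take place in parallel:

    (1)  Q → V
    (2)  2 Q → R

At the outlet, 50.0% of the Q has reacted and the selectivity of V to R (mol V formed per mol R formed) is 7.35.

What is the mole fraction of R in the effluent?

Conversion of Q: Q consumed = 0.5 × 365 = 182.5 kmol = 1ξ₁ + 2ξ₂.
Selectivity: 1ξ₁ / (1ξ₂) = 7.35 → ξ₁ = 7.35 ξ₂.
Substitute: (1·7.35 + 2) ξ₂ = 182.5 → ξ₂ = 19.52 kmol, ξ₁ = 143.5 kmol.
Outlet amounts (n = n₀ + Σ ν·ξ):
  Q: 365 − 1(143.5) − 2(19.52) = 182.5
  V: 0 + 1(143.5) = 143.5
  R: 0 + 1(19.52) = 19.52
Total out = 345.5 kmol; y_R = 19.52 / 345.5 = 0.0565.

0.0565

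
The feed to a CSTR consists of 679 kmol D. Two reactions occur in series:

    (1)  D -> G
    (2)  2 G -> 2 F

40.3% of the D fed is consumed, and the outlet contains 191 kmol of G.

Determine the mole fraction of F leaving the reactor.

Conversion of D: D consumed = 1ξ₁ = 0.403 × 679 → ξ₁ = 273.6 kmol.
G balance: n_G = 0 + 1ξ₁ − 2ξ₂ = 191 → ξ₂ = (1·273.6 − 191)/2 = 41.32 kmol.
Outlet amounts (n = n₀ + Σ ν·ξ):
  D: 679 − 1(273.6) = 405.4
  G: 0 + 1(273.6) − 2(41.32) = 191
  F: 0 + 2(41.32) = 82.64
Total out = 679 kmol; y_F = 82.64 / 679 = 0.1217.

0.122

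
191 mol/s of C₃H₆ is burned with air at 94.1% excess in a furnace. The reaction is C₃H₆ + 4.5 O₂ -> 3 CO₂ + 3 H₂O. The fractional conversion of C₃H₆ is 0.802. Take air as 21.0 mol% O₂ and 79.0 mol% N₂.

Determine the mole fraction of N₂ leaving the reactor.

0.764

Stoichiometric O₂ = 4.5 × 191 = 859.5 mol/s; O₂ fed = 859.5 × 1.941 = 1668 mol/s.
N₂ fed = 1668 × 79/21 = 6276 mol/s.
Fuel reacted = 0.802 × 191 → ξ = 153.2 mol/s.
Outlet (n = n₀ + ν ξ):
  C₃H₆: 191 − 1(153.2) = 37.82
  O₂: 1668 − 4.5(153.2) = 979
  N₂: 6276 (inert)
  CO₂: 0 + 3(153.2) = 459.5
  H₂O: 0 + 3(153.2) = 459.5
Total out = 8212 mol/s; y_N₂ = 6276 / 8212 = 0.7643.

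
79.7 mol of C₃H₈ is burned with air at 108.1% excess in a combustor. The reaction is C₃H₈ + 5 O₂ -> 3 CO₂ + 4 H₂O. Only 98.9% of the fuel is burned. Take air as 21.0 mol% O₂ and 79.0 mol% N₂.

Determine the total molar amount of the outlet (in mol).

4110 mol

Stoichiometric O₂ = 5 × 79.7 = 398.5 mol; O₂ fed = 398.5 × 2.081 = 829.3 mol.
N₂ fed = 829.3 × 79/21 = 3120 mol.
Fuel reacted = 0.989 × 79.7 → ξ = 78.82 mol.
Outlet (n = n₀ + ν ξ):
  C₃H₈: 79.7 − 1(78.82) = 0.8767
  O₂: 829.3 − 5(78.82) = 435.2
  N₂: 3120 (inert)
  CO₂: 0 + 3(78.82) = 236.5
  H₂O: 0 + 4(78.82) = 315.3
Total out = 0.8767 + 435.2 + 3120 + 236.5 + 315.3 = 4107 mol.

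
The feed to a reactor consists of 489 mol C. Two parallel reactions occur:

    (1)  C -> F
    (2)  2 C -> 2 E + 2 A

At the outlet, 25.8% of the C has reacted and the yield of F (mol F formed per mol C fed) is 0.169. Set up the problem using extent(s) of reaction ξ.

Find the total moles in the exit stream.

Yield of F: 1ξ₁ / 489 = 0.169 → ξ₁ = 82.64 mol.
Conversion of C: 1ξ₁ + 2ξ₂ = 0.258 × 489 = 126.2 → ξ₂ = 21.76 mol.
Outlet amounts (n = n₀ + Σ ν·ξ):
  C: 489 − 1(82.64) − 2(21.76) = 362.8
  F: 0 + 1(82.64) = 82.64
  E: 0 + 2(21.76) = 43.52
  A: 0 + 2(21.76) = 43.52
Total out = 362.8 + 82.64 + 43.52 + 43.52 = 532.5 mol.

533 mol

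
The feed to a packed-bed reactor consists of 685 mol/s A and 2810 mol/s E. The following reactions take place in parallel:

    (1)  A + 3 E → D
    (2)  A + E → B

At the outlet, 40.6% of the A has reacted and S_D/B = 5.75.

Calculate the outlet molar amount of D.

Conversion of A: A consumed = 0.406 × 685 = 278.1 mol/s = 1ξ₁ + 1ξ₂.
Selectivity: 1ξ₁ / (1ξ₂) = 5.75 → ξ₁ = 5.75 ξ₂.
Substitute: (1·5.75 + 1) ξ₂ = 278.1 → ξ₂ = 41.2 mol/s, ξ₁ = 236.9 mol/s.
Outlet amounts (n = n₀ + Σ ν·ξ):
  A: 685 − 1(236.9) − 1(41.2) = 406.9
  E: 2810 − 3(236.9) − 1(41.2) = 2058
  D: 0 + 1(236.9) = 236.9
  B: 0 + 1(41.2) = 41.2

237 mol/s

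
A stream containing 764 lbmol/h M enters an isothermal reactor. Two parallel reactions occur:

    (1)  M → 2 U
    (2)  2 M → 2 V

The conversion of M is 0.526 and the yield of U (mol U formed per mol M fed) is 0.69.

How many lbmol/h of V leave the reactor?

Yield of U: 2ξ₁ / 764 = 0.69 → ξ₁ = 263.6 lbmol/h.
Conversion of M: 1ξ₁ + 2ξ₂ = 0.526 × 764 = 401.9 → ξ₂ = 69.14 lbmol/h.
Outlet amounts (n = n₀ + Σ ν·ξ):
  M: 764 − 1(263.6) − 2(69.14) = 362.1
  U: 0 + 2(263.6) = 527.2
  V: 0 + 2(69.14) = 138.3

138 lbmol/h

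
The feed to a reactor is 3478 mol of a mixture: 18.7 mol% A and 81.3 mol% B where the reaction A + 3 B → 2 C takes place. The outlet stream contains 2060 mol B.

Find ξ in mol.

ξ = 256 mol

For B: n = n₀ − 3ξ → 2060 = 2828 − 3ξ, giving ξ = 255.9 mol.
Outlet amounts (n = n₀ + ν ξ):
  A: 650.4 − 1(255.9) = 394.5
  B: 2828 − 3(255.9) = 2060
  C: 0 + 2(255.9) = 511.7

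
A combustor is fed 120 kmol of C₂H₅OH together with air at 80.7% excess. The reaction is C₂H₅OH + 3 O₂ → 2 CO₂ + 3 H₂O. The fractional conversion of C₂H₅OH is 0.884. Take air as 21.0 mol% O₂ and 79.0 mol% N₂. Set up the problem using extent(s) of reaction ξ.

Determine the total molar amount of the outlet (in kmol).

Stoichiometric O₂ = 3 × 120 = 360 kmol; O₂ fed = 360 × 1.807 = 650.5 kmol.
N₂ fed = 650.5 × 79/21 = 2447 kmol.
Fuel reacted = 0.884 × 120 → ξ = 106.1 kmol.
Outlet (n = n₀ + ν ξ):
  C₂H₅OH: 120 − 1(106.1) = 13.92
  O₂: 650.5 − 3(106.1) = 332.3
  N₂: 2447 (inert)
  CO₂: 0 + 2(106.1) = 212.2
  H₂O: 0 + 3(106.1) = 318.2
Total out = 13.92 + 332.3 + 2447 + 212.2 + 318.2 = 3324 kmol.

3320 kmol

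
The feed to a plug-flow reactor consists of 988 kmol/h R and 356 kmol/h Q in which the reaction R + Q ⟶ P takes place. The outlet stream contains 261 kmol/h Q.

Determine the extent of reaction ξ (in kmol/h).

ξ = 95 kmol/h

For Q: n = n₀ − 1ξ → 261 = 356 − 1ξ, giving ξ = 95 kmol/h.
Outlet amounts (n = n₀ + ν ξ):
  R: 988 − 1(95) = 893
  Q: 356 − 1(95) = 261
  P: 0 + 1(95) = 95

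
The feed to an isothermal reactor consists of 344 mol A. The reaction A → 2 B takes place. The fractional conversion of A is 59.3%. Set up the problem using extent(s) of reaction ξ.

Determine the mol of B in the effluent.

A reacted = 0.593 × 344 = 204 mol; ν_A = −1, so ξ = 204/1 = 204 mol.
Outlet amounts (n = n₀ + ν ξ):
  A: 344 − 1(204) = 140
  B: 0 + 2(204) = 408

408 mol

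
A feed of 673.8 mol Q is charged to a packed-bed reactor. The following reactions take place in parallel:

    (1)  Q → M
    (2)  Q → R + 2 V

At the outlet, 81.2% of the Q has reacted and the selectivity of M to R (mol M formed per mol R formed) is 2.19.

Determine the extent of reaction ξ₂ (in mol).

ξ₂ = 172 mol

Conversion of Q: Q consumed = 0.812 × 673.8 = 547.1 mol = 1ξ₁ + 1ξ₂.
Selectivity: 1ξ₁ / (1ξ₂) = 2.19 → ξ₁ = 2.19 ξ₂.
Substitute: (1·2.19 + 1) ξ₂ = 547.1 → ξ₂ = 171.5 mol, ξ₁ = 375.6 mol.
Outlet amounts (n = n₀ + Σ ν·ξ):
  Q: 673.8 − 1(375.6) − 1(171.5) = 126.7
  M: 0 + 1(375.6) = 375.6
  R: 0 + 1(171.5) = 171.5
  V: 0 + 2(171.5) = 343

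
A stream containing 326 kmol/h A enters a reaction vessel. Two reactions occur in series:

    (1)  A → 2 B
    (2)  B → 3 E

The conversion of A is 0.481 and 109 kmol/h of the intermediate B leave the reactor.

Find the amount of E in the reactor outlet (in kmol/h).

614 kmol/h

Conversion of A: A consumed = 1ξ₁ = 0.481 × 326 → ξ₁ = 156.8 kmol/h.
B balance: n_B = 0 + 2ξ₁ − 1ξ₂ = 109 → ξ₂ = (2·156.8 − 109)/1 = 204.6 kmol/h.
Outlet amounts (n = n₀ + Σ ν·ξ):
  A: 326 − 1(156.8) = 169.2
  B: 0 + 2(156.8) − 1(204.6) = 109
  E: 0 + 3(204.6) = 613.8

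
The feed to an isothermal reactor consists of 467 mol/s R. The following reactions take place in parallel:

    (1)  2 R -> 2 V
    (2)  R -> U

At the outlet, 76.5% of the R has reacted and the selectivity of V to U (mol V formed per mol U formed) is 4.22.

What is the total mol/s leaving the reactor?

Conversion of R: R consumed = 0.765 × 467 = 357.3 mol/s = 2ξ₁ + 1ξ₂.
Selectivity: 2ξ₁ / (1ξ₂) = 4.22 → ξ₁ = 2.11 ξ₂.
Substitute: (2·2.11 + 1) ξ₂ = 357.3 → ξ₂ = 68.44 mol/s, ξ₁ = 144.4 mol/s.
Outlet amounts (n = n₀ + Σ ν·ξ):
  R: 467 − 2(144.4) − 1(68.44) = 109.7
  V: 0 + 2(144.4) = 288.8
  U: 0 + 1(68.44) = 68.44
Total out = 109.7 + 288.8 + 68.44 = 467 mol/s.

467 mol/s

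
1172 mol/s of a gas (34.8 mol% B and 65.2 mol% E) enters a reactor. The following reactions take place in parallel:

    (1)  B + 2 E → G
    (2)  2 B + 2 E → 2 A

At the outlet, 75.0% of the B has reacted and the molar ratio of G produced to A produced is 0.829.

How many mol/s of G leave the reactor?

139 mol/s

Conversion of B: B consumed = 0.75 × 407.9 = 305.9 mol/s = 1ξ₁ + 2ξ₂.
Selectivity: 1ξ₁ / (2ξ₂) = 0.829 → ξ₁ = 1.658 ξ₂.
Substitute: (1·1.658 + 2) ξ₂ = 305.9 → ξ₂ = 83.62 mol/s, ξ₁ = 138.6 mol/s.
Outlet amounts (n = n₀ + Σ ν·ξ):
  B: 407.9 − 1(138.6) − 2(83.62) = 102
  E: 764.1 − 2(138.6) − 2(83.62) = 319.6
  G: 0 + 1(138.6) = 138.6
  A: 0 + 2(83.62) = 167.2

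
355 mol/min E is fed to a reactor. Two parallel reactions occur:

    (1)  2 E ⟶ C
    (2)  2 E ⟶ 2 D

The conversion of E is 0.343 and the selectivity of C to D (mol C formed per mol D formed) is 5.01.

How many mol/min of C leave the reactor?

55.4 mol/min

Conversion of E: E consumed = 0.343 × 355 = 121.8 mol/min = 2ξ₁ + 2ξ₂.
Selectivity: 1ξ₁ / (2ξ₂) = 5.01 → ξ₁ = 10.02 ξ₂.
Substitute: (2·10.02 + 2) ξ₂ = 121.8 → ξ₂ = 5.525 mol/min, ξ₁ = 55.36 mol/min.
Outlet amounts (n = n₀ + Σ ν·ξ):
  E: 355 − 2(55.36) − 2(5.525) = 233.2
  C: 0 + 1(55.36) = 55.36
  D: 0 + 2(5.525) = 11.05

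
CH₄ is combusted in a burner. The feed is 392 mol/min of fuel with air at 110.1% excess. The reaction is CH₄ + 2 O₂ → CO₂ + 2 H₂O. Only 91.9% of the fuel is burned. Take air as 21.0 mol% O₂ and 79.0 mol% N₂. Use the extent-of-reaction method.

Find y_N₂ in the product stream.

0.752

Stoichiometric O₂ = 2 × 392 = 784 mol/min; O₂ fed = 784 × 2.101 = 1647 mol/min.
N₂ fed = 1647 × 79/21 = 6197 mol/min.
Fuel reacted = 0.919 × 392 → ξ = 360.2 mol/min.
Outlet (n = n₀ + ν ξ):
  CH₄: 392 − 1(360.2) = 31.75
  O₂: 1647 − 2(360.2) = 926.7
  N₂: 6197 (inert)
  CO₂: 0 + 1(360.2) = 360.2
  H₂O: 0 + 2(360.2) = 720.5
Total out = 8236 mol/min; y_N₂ = 6197 / 8236 = 0.7524.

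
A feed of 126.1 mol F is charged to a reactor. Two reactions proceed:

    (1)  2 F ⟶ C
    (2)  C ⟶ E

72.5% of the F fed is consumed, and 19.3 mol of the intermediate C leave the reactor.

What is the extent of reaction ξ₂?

ξ₂ = 26.4 mol

Conversion of F: F consumed = 2ξ₁ = 0.725 × 126.1 → ξ₁ = 45.71 mol.
C balance: n_C = 0 + 1ξ₁ − 1ξ₂ = 19.3 → ξ₂ = (1·45.71 − 19.3)/1 = 26.41 mol.
Outlet amounts (n = n₀ + Σ ν·ξ):
  F: 126.1 − 2(45.71) = 34.68
  C: 0 + 1(45.71) − 1(26.41) = 19.3
  E: 0 + 1(26.41) = 26.41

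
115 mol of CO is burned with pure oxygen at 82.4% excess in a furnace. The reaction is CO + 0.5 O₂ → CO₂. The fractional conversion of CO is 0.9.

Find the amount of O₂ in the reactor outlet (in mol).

53.1 mol

Stoichiometric O₂ = 0.5 × 115 = 57.5 mol; O₂ fed = 57.5 × 1.824 = 104.9 mol.
Fuel reacted = 0.9 × 115 → ξ = 103.5 mol.
Outlet (n = n₀ + ν ξ):
  CO: 115 − 1(103.5) = 11.5
  O₂: 104.9 − 0.5(103.5) = 53.13
  CO₂: 0 + 1(103.5) = 103.5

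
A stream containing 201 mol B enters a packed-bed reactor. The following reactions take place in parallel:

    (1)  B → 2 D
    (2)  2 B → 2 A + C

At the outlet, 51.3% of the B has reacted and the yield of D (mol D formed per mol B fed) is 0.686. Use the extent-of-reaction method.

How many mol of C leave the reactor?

17.1 mol

Yield of D: 2ξ₁ / 201 = 0.686 → ξ₁ = 68.94 mol.
Conversion of B: 1ξ₁ + 2ξ₂ = 0.513 × 201 = 103.1 → ξ₂ = 17.08 mol.
Outlet amounts (n = n₀ + Σ ν·ξ):
  B: 201 − 1(68.94) − 2(17.08) = 97.89
  D: 0 + 2(68.94) = 137.9
  A: 0 + 2(17.08) = 34.17
  C: 0 + 1(17.08) = 17.08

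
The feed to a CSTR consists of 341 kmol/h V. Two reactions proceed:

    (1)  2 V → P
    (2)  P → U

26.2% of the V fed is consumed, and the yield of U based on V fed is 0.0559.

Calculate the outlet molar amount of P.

Conversion of V: V consumed = 2ξ₁ = 0.262 × 341 → ξ₁ = 44.67 kmol/h.
Yield of U: 1ξ₂ / 341 = 0.0559 → ξ₂ = 19.06 kmol/h.
Outlet amounts (n = n₀ + Σ ν·ξ):
  V: 341 − 2(44.67) = 251.7
  P: 0 + 1(44.67) − 1(19.06) = 25.61
  U: 0 + 1(19.06) = 19.06

25.6 kmol/h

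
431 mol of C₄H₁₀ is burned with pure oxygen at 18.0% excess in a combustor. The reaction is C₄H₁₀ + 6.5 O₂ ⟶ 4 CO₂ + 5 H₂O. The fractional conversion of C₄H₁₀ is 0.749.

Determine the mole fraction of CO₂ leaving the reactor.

Stoichiometric O₂ = 6.5 × 431 = 2802 mol; O₂ fed = 2802 × 1.180 = 3306 mol.
Fuel reacted = 0.749 × 431 → ξ = 322.8 mol.
Outlet (n = n₀ + ν ξ):
  C₄H₁₀: 431 − 1(322.8) = 108.2
  O₂: 3306 − 6.5(322.8) = 1207
  CO₂: 0 + 4(322.8) = 1291
  H₂O: 0 + 5(322.8) = 1614
Total out = 4221 mol; y_CO₂ = 1291 / 4221 = 0.3059.

0.306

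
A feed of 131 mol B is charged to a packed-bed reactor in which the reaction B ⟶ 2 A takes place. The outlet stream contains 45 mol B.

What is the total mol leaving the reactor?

217 mol

For B: n = n₀ − 1ξ → 45 = 131 − 1ξ, giving ξ = 86 mol.
Outlet amounts (n = n₀ + ν ξ):
  B: 131 − 1(86) = 45
  A: 0 + 2(86) = 172
Total out = 45 + 172 = 217 mol.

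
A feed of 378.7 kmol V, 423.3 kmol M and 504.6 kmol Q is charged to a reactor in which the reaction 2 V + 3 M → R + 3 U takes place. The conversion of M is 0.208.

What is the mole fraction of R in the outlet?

M reacted = 0.208 × 423.3 = 88.05 kmol; ν_M = −3, so ξ = 88.05/3 = 29.35 kmol.
Outlet amounts (n = n₀ + ν ξ):
  V: 378.7 − 2(29.35) = 320
  M: 423.3 − 3(29.35) = 335.3
  R: 0 + 1(29.35) = 29.35
  U: 0 + 3(29.35) = 88.05
  Q: 504.6 (inert)
Total out = 1277 kmol; y_R = 29.35 / 1277 = 0.02298.

0.023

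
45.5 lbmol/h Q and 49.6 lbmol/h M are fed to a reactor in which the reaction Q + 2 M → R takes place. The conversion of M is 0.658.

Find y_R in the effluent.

M reacted = 0.658 × 49.6 = 32.64 lbmol/h; ν_M = −2, so ξ = 32.64/2 = 16.32 lbmol/h.
Outlet amounts (n = n₀ + ν ξ):
  Q: 45.5 − 1(16.32) = 29.18
  M: 49.6 − 2(16.32) = 16.96
  R: 0 + 1(16.32) = 16.32
Total out = 62.46 lbmol/h; y_R = 16.32 / 62.46 = 0.2612.

0.261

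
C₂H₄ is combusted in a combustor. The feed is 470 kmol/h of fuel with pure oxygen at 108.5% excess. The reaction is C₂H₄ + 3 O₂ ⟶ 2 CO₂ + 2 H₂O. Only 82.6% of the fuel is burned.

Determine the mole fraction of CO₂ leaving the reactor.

0.228

Stoichiometric O₂ = 3 × 470 = 1410 kmol/h; O₂ fed = 1410 × 2.085 = 2940 kmol/h.
Fuel reacted = 0.826 × 470 → ξ = 388.2 kmol/h.
Outlet (n = n₀ + ν ξ):
  C₂H₄: 470 − 1(388.2) = 81.78
  O₂: 2940 − 3(388.2) = 1775
  CO₂: 0 + 2(388.2) = 776.4
  H₂O: 0 + 2(388.2) = 776.4
Total out = 3410 kmol/h; y_CO₂ = 776.4 / 3410 = 0.2277.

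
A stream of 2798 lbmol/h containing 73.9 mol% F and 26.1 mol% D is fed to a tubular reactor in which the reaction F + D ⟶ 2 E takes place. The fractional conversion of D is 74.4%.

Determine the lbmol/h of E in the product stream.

D reacted = 0.744 × 730.3 = 543.3 lbmol/h; ν_D = −1, so ξ = 543.3/1 = 543.3 lbmol/h.
Outlet amounts (n = n₀ + ν ξ):
  F: 2068 − 1(543.3) = 1524
  D: 730.3 − 1(543.3) = 187
  E: 0 + 2(543.3) = 1087

1090 lbmol/h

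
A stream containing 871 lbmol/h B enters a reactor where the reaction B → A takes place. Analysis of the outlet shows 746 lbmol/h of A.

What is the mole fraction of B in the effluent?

0.144

For A: n = n₀ + 1ξ → 746 = 0 + 1ξ, giving ξ = 746 lbmol/h.
Outlet amounts (n = n₀ + ν ξ):
  B: 871 − 1(746) = 125
  A: 0 + 1(746) = 746
Total out = 871 lbmol/h; y_B = 125 / 871 = 0.1435.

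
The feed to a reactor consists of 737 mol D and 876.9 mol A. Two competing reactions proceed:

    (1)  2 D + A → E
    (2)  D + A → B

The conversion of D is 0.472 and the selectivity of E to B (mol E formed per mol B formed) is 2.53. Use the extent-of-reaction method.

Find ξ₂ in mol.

Conversion of D: D consumed = 0.472 × 737 = 347.9 mol = 2ξ₁ + 1ξ₂.
Selectivity: 1ξ₁ / (1ξ₂) = 2.53 → ξ₁ = 2.53 ξ₂.
Substitute: (2·2.53 + 1) ξ₂ = 347.9 → ξ₂ = 57.4 mol, ξ₁ = 145.2 mol.
Outlet amounts (n = n₀ + Σ ν·ξ):
  D: 737 − 2(145.2) − 1(57.4) = 389.1
  A: 876.9 − 1(145.2) − 1(57.4) = 674.3
  E: 0 + 1(145.2) = 145.2
  B: 0 + 1(57.4) = 57.4

ξ₂ = 57.4 mol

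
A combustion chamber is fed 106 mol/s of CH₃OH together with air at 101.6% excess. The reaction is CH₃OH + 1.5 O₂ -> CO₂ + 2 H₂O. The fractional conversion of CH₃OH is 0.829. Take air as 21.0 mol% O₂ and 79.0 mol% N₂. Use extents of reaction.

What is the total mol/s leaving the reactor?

Stoichiometric O₂ = 1.5 × 106 = 159 mol/s; O₂ fed = 159 × 2.016 = 320.5 mol/s.
N₂ fed = 320.5 × 79/21 = 1206 mol/s.
Fuel reacted = 0.829 × 106 → ξ = 87.87 mol/s.
Outlet (n = n₀ + ν ξ):
  CH₃OH: 106 − 1(87.87) = 18.13
  O₂: 320.5 − 1.5(87.87) = 188.7
  N₂: 1206 (inert)
  CO₂: 0 + 1(87.87) = 87.87
  H₂O: 0 + 2(87.87) = 175.7
Total out = 18.13 + 188.7 + 1206 + 87.87 + 175.7 = 1676 mol/s.

1680 mol/s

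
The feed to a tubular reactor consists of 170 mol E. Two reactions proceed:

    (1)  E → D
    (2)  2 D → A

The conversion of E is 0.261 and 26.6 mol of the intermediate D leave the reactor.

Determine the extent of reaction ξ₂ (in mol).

ξ₂ = 8.89 mol

Conversion of E: E consumed = 1ξ₁ = 0.261 × 170 → ξ₁ = 44.37 mol.
D balance: n_D = 0 + 1ξ₁ − 2ξ₂ = 26.6 → ξ₂ = (1·44.37 − 26.6)/2 = 8.885 mol.
Outlet amounts (n = n₀ + Σ ν·ξ):
  E: 170 − 1(44.37) = 125.6
  D: 0 + 1(44.37) − 2(8.885) = 26.6
  A: 0 + 1(8.885) = 8.885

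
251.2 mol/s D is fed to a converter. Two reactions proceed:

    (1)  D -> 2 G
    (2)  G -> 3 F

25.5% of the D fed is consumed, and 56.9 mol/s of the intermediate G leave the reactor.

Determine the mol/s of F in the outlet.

214 mol/s

Conversion of D: D consumed = 1ξ₁ = 0.255 × 251.2 → ξ₁ = 64.06 mol/s.
G balance: n_G = 0 + 2ξ₁ − 1ξ₂ = 56.9 → ξ₂ = (2·64.06 − 56.9)/1 = 71.21 mol/s.
Outlet amounts (n = n₀ + Σ ν·ξ):
  D: 251.2 − 1(64.06) = 187.1
  G: 0 + 2(64.06) − 1(71.21) = 56.9
  F: 0 + 3(71.21) = 213.6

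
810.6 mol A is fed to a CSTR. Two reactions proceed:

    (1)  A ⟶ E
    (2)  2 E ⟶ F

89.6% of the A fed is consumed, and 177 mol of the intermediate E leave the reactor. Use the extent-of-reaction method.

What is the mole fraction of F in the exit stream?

0.512

Conversion of A: A consumed = 1ξ₁ = 0.896 × 810.6 → ξ₁ = 726.3 mol.
E balance: n_E = 0 + 1ξ₁ − 2ξ₂ = 177 → ξ₂ = (1·726.3 − 177)/2 = 274.6 mol.
Outlet amounts (n = n₀ + Σ ν·ξ):
  A: 810.6 − 1(726.3) = 84.3
  E: 0 + 1(726.3) − 2(274.6) = 177
  F: 0 + 1(274.6) = 274.6
Total out = 536 mol; y_F = 274.6 / 536 = 0.5125.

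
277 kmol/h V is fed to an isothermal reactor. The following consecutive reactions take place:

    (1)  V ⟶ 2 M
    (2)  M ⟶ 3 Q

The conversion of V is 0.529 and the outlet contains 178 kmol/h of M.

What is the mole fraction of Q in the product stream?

Conversion of V: V consumed = 1ξ₁ = 0.529 × 277 → ξ₁ = 146.5 kmol/h.
M balance: n_M = 0 + 2ξ₁ − 1ξ₂ = 178 → ξ₂ = (2·146.5 − 178)/1 = 115.1 kmol/h.
Outlet amounts (n = n₀ + Σ ν·ξ):
  V: 277 − 1(146.5) = 130.5
  M: 0 + 2(146.5) − 1(115.1) = 178
  Q: 0 + 3(115.1) = 345.2
Total out = 653.7 kmol/h; y_Q = 345.2 / 653.7 = 0.5281.

0.528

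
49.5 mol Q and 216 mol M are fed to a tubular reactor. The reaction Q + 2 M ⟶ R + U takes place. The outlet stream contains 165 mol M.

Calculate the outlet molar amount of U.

For M: n = n₀ − 2ξ → 165 = 216 − 2ξ, giving ξ = 25.5 mol.
Outlet amounts (n = n₀ + ν ξ):
  Q: 49.5 − 1(25.5) = 24
  M: 216 − 2(25.5) = 165
  R: 0 + 1(25.5) = 25.5
  U: 0 + 1(25.5) = 25.5

25.5 mol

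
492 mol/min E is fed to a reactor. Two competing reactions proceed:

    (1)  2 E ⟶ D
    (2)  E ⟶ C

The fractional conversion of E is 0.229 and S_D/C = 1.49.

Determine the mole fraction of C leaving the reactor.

Conversion of E: E consumed = 0.229 × 492 = 112.7 mol/min = 2ξ₁ + 1ξ₂.
Selectivity: 1ξ₁ / (1ξ₂) = 1.49 → ξ₁ = 1.49 ξ₂.
Substitute: (2·1.49 + 1) ξ₂ = 112.7 → ξ₂ = 28.31 mol/min, ξ₁ = 42.18 mol/min.
Outlet amounts (n = n₀ + Σ ν·ξ):
  E: 492 − 2(42.18) − 1(28.31) = 379.3
  D: 0 + 1(42.18) = 42.18
  C: 0 + 1(28.31) = 28.31
Total out = 449.8 mol/min; y_C = 28.31 / 449.8 = 0.06293.

0.0629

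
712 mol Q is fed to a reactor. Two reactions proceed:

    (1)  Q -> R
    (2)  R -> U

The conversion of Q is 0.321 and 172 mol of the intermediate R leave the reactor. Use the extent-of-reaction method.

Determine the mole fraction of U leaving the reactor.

0.0794

Conversion of Q: Q consumed = 1ξ₁ = 0.321 × 712 → ξ₁ = 228.6 mol.
R balance: n_R = 0 + 1ξ₁ − 1ξ₂ = 172 → ξ₂ = (1·228.6 − 172)/1 = 56.55 mol.
Outlet amounts (n = n₀ + Σ ν·ξ):
  Q: 712 − 1(228.6) = 483.4
  R: 0 + 1(228.6) − 1(56.55) = 172
  U: 0 + 1(56.55) = 56.55
Total out = 712 mol; y_U = 56.55 / 712 = 0.07943.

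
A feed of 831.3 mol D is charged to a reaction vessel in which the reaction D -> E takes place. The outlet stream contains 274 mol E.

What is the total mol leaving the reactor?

831 mol

For E: n = n₀ + 1ξ → 274 = 0 + 1ξ, giving ξ = 274 mol.
Outlet amounts (n = n₀ + ν ξ):
  D: 831.3 − 1(274) = 557.3
  E: 0 + 1(274) = 274
Total out = 557.3 + 274 = 831.3 mol.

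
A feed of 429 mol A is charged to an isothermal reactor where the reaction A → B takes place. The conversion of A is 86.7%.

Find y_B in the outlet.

A reacted = 0.867 × 429 = 371.9 mol; ν_A = −1, so ξ = 371.9/1 = 371.9 mol.
Outlet amounts (n = n₀ + ν ξ):
  A: 429 − 1(371.9) = 57.06
  B: 0 + 1(371.9) = 371.9
Total out = 429 mol; y_B = 371.9 / 429 = 0.867.

0.867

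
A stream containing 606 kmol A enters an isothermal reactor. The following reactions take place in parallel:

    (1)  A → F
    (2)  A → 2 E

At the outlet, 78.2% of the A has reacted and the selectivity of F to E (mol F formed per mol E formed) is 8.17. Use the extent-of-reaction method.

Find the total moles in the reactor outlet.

633 kmol

Conversion of A: A consumed = 0.782 × 606 = 473.9 kmol = 1ξ₁ + 1ξ₂.
Selectivity: 1ξ₁ / (2ξ₂) = 8.17 → ξ₁ = 16.34 ξ₂.
Substitute: (1·16.34 + 1) ξ₂ = 473.9 → ξ₂ = 27.33 kmol, ξ₁ = 446.6 kmol.
Outlet amounts (n = n₀ + Σ ν·ξ):
  A: 606 − 1(446.6) − 1(27.33) = 132.1
  F: 0 + 1(446.6) = 446.6
  E: 0 + 2(27.33) = 54.66
Total out = 132.1 + 446.6 + 54.66 = 633.3 kmol.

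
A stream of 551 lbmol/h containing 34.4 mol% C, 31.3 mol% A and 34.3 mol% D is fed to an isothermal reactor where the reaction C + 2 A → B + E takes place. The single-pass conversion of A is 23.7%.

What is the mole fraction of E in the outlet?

A reacted = 0.237 × 172.5 = 40.87 lbmol/h; ν_A = −2, so ξ = 40.87/2 = 20.44 lbmol/h.
Outlet amounts (n = n₀ + ν ξ):
  C: 189.5 − 1(20.44) = 169.1
  A: 172.5 − 2(20.44) = 131.6
  B: 0 + 1(20.44) = 20.44
  E: 0 + 1(20.44) = 20.44
  D: 189 (inert)
Total out = 530.6 lbmol/h; y_E = 20.44 / 530.6 = 0.03852.

0.0385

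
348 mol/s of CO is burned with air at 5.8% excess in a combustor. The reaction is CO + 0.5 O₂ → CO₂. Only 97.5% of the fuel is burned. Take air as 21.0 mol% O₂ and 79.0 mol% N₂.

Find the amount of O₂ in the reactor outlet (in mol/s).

14.4 mol/s

Stoichiometric O₂ = 0.5 × 348 = 174 mol/s; O₂ fed = 174 × 1.058 = 184.1 mol/s.
N₂ fed = 184.1 × 79/21 = 692.5 mol/s.
Fuel reacted = 0.975 × 348 → ξ = 339.3 mol/s.
Outlet (n = n₀ + ν ξ):
  CO: 348 − 1(339.3) = 8.7
  O₂: 184.1 − 0.5(339.3) = 14.44
  N₂: 692.5 (inert)
  CO₂: 0 + 1(339.3) = 339.3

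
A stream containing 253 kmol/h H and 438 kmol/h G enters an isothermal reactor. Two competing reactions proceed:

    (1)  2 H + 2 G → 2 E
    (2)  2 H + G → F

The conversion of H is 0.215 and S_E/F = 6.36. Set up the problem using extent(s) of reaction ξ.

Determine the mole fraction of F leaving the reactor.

Conversion of H: H consumed = 0.215 × 253 = 54.39 kmol/h = 2ξ₁ + 2ξ₂.
Selectivity: 2ξ₁ / (1ξ₂) = 6.36 → ξ₁ = 3.18 ξ₂.
Substitute: (2·3.18 + 2) ξ₂ = 54.39 → ξ₂ = 6.507 kmol/h, ξ₁ = 20.69 kmol/h.
Outlet amounts (n = n₀ + Σ ν·ξ):
  H: 253 − 2(20.69) − 2(6.507) = 198.6
  G: 438 − 2(20.69) − 1(6.507) = 390.1
  E: 0 + 2(20.69) = 41.38
  F: 0 + 1(6.507) = 6.507
Total out = 636.6 kmol/h; y_F = 6.507 / 636.6 = 0.01022.

0.0102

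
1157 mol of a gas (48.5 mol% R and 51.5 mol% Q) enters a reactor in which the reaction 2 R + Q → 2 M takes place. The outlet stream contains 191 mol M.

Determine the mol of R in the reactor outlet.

For M: n = n₀ + 2ξ → 191 = 0 + 2ξ, giving ξ = 95.5 mol.
Outlet amounts (n = n₀ + ν ξ):
  R: 561.1 − 2(95.5) = 370.1
  Q: 595.9 − 1(95.5) = 500.4
  M: 0 + 2(95.5) = 191

370 mol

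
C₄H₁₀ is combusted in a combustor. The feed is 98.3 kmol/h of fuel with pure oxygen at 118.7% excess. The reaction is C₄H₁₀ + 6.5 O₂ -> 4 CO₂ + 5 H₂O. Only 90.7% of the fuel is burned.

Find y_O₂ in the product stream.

0.502

Stoichiometric O₂ = 6.5 × 98.3 = 638.9 kmol/h; O₂ fed = 638.9 × 2.187 = 1397 kmol/h.
Fuel reacted = 0.907 × 98.3 → ξ = 89.16 kmol/h.
Outlet (n = n₀ + ν ξ):
  C₄H₁₀: 98.3 − 1(89.16) = 9.142
  O₂: 1397 − 6.5(89.16) = 817.9
  CO₂: 0 + 4(89.16) = 356.6
  H₂O: 0 + 5(89.16) = 445.8
Total out = 1629 kmol/h; y_O₂ = 817.9 / 1629 = 0.5019.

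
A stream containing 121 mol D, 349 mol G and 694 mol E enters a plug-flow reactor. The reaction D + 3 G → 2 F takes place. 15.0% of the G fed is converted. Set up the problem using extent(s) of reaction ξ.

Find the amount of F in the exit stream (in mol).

34.9 mol

G reacted = 0.15 × 349 = 52.35 mol; ν_G = −3, so ξ = 52.35/3 = 17.45 mol.
Outlet amounts (n = n₀ + ν ξ):
  D: 121 − 1(17.45) = 103.5
  G: 349 − 3(17.45) = 296.6
  F: 0 + 2(17.45) = 34.9
  E: 694 (inert)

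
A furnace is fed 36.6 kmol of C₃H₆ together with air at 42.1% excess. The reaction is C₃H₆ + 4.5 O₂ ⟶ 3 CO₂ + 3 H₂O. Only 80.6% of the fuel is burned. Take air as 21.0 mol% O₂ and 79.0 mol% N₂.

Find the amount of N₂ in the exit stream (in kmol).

880 kmol

Stoichiometric O₂ = 4.5 × 36.6 = 164.7 kmol; O₂ fed = 164.7 × 1.421 = 234 kmol.
N₂ fed = 234 × 79/21 = 880.4 kmol.
Fuel reacted = 0.806 × 36.6 → ξ = 29.5 kmol.
Outlet (n = n₀ + ν ξ):
  C₃H₆: 36.6 − 1(29.5) = 7.1
  O₂: 234 − 4.5(29.5) = 101.3
  N₂: 880.4 (inert)
  CO₂: 0 + 3(29.5) = 88.5
  H₂O: 0 + 3(29.5) = 88.5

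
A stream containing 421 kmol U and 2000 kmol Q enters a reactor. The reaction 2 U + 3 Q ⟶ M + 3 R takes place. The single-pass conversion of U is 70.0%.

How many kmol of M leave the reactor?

147 kmol

U reacted = 0.7 × 421 = 294.7 kmol; ν_U = −2, so ξ = 294.7/2 = 147.3 kmol.
Outlet amounts (n = n₀ + ν ξ):
  U: 421 − 2(147.3) = 126.3
  Q: 2000 − 3(147.3) = 1558
  M: 0 + 1(147.3) = 147.3
  R: 0 + 3(147.3) = 442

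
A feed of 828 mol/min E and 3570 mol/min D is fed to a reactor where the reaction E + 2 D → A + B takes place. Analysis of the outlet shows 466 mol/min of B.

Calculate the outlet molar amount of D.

For B: n = n₀ + 1ξ → 466 = 0 + 1ξ, giving ξ = 466 mol/min.
Outlet amounts (n = n₀ + ν ξ):
  E: 828 − 1(466) = 362
  D: 3570 − 2(466) = 2638
  A: 0 + 1(466) = 466
  B: 0 + 1(466) = 466

2640 mol/min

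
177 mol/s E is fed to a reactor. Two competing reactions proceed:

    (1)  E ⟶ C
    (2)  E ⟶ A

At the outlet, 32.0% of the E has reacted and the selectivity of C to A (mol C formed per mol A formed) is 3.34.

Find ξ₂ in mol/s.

ξ₂ = 13.1 mol/s

Conversion of E: E consumed = 0.32 × 177 = 56.64 mol/s = 1ξ₁ + 1ξ₂.
Selectivity: 1ξ₁ / (1ξ₂) = 3.34 → ξ₁ = 3.34 ξ₂.
Substitute: (1·3.34 + 1) ξ₂ = 56.64 → ξ₂ = 13.05 mol/s, ξ₁ = 43.59 mol/s.
Outlet amounts (n = n₀ + Σ ν·ξ):
  E: 177 − 1(43.59) − 1(13.05) = 120.4
  C: 0 + 1(43.59) = 43.59
  A: 0 + 1(13.05) = 13.05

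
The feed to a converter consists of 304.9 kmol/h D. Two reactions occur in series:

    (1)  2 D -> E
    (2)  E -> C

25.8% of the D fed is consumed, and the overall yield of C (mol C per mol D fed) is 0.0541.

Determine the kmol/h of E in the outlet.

Conversion of D: D consumed = 2ξ₁ = 0.258 × 304.9 → ξ₁ = 39.33 kmol/h.
Yield of C: 1ξ₂ / 304.9 = 0.0541 → ξ₂ = 16.5 kmol/h.
Outlet amounts (n = n₀ + Σ ν·ξ):
  D: 304.9 − 2(39.33) = 226.2
  E: 0 + 1(39.33) − 1(16.5) = 22.84
  C: 0 + 1(16.5) = 16.5

22.8 kmol/h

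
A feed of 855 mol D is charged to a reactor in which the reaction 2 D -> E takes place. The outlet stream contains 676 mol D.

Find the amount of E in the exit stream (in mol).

89.5 mol

For D: n = n₀ − 2ξ → 676 = 855 − 2ξ, giving ξ = 89.5 mol.
Outlet amounts (n = n₀ + ν ξ):
  D: 855 − 2(89.5) = 676
  E: 0 + 1(89.5) = 89.5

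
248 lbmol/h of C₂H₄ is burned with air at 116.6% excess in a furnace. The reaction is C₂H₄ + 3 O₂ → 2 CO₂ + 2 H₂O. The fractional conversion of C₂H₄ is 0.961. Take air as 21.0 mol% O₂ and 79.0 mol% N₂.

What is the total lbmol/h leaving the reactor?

7920 lbmol/h

Stoichiometric O₂ = 3 × 248 = 744 lbmol/h; O₂ fed = 744 × 2.166 = 1612 lbmol/h.
N₂ fed = 1612 × 79/21 = 6062 lbmol/h.
Fuel reacted = 0.961 × 248 → ξ = 238.3 lbmol/h.
Outlet (n = n₀ + ν ξ):
  C₂H₄: 248 − 1(238.3) = 9.672
  O₂: 1612 − 3(238.3) = 896.5
  N₂: 6062 (inert)
  CO₂: 0 + 2(238.3) = 476.7
  H₂O: 0 + 2(238.3) = 476.7
Total out = 9.672 + 896.5 + 6062 + 476.7 + 476.7 = 7922 lbmol/h.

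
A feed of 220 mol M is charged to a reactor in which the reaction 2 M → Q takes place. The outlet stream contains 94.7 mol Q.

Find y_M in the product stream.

For Q: n = n₀ + 1ξ → 94.7 = 0 + 1ξ, giving ξ = 94.7 mol.
Outlet amounts (n = n₀ + ν ξ):
  M: 220 − 2(94.7) = 30.6
  Q: 0 + 1(94.7) = 94.7
Total out = 125.3 mol; y_M = 30.6 / 125.3 = 0.2442.

0.244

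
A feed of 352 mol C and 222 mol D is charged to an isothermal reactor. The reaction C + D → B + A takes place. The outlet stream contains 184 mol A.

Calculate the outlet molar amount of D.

For A: n = n₀ + 1ξ → 184 = 0 + 1ξ, giving ξ = 184 mol.
Outlet amounts (n = n₀ + ν ξ):
  C: 352 − 1(184) = 168
  D: 222 − 1(184) = 38
  B: 0 + 1(184) = 184
  A: 0 + 1(184) = 184

38 mol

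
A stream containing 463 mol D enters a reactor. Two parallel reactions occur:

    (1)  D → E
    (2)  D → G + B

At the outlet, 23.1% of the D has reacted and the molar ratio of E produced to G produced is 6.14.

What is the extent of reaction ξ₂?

ξ₂ = 15 mol

Conversion of D: D consumed = 0.231 × 463 = 107 mol = 1ξ₁ + 1ξ₂.
Selectivity: 1ξ₁ / (1ξ₂) = 6.14 → ξ₁ = 6.14 ξ₂.
Substitute: (1·6.14 + 1) ξ₂ = 107 → ξ₂ = 14.98 mol, ξ₁ = 91.97 mol.
Outlet amounts (n = n₀ + Σ ν·ξ):
  D: 463 − 1(91.97) − 1(14.98) = 356
  E: 0 + 1(91.97) = 91.97
  G: 0 + 1(14.98) = 14.98
  B: 0 + 1(14.98) = 14.98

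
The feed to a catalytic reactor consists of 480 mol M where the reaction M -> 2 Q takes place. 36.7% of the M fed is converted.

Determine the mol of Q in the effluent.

352 mol

M reacted = 0.367 × 480 = 176.2 mol; ν_M = −1, so ξ = 176.2/1 = 176.2 mol.
Outlet amounts (n = n₀ + ν ξ):
  M: 480 − 1(176.2) = 303.8
  Q: 0 + 2(176.2) = 352.3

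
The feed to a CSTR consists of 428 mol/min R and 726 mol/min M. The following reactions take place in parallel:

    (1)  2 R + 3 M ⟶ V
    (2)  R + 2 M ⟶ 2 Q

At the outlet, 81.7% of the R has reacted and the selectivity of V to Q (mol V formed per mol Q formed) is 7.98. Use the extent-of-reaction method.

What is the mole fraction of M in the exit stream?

Conversion of R: R consumed = 0.817 × 428 = 349.7 mol/min = 2ξ₁ + 1ξ₂.
Selectivity: 1ξ₁ / (2ξ₂) = 7.98 → ξ₁ = 15.96 ξ₂.
Substitute: (2·15.96 + 1) ξ₂ = 349.7 → ξ₂ = 10.62 mol/min, ξ₁ = 169.5 mol/min.
Outlet amounts (n = n₀ + Σ ν·ξ):
  R: 428 − 2(169.5) − 1(10.62) = 78.32
  M: 726 − 3(169.5) − 2(10.62) = 196.2
  V: 0 + 1(169.5) = 169.5
  Q: 0 + 2(10.62) = 21.24
Total out = 465.3 mol/min; y_M = 196.2 / 465.3 = 0.4216.

0.422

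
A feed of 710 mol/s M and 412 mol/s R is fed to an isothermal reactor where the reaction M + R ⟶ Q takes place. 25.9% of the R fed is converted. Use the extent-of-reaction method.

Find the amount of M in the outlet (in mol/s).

603 mol/s

R reacted = 0.259 × 412 = 106.7 mol/s; ν_R = −1, so ξ = 106.7/1 = 106.7 mol/s.
Outlet amounts (n = n₀ + ν ξ):
  M: 710 − 1(106.7) = 603.3
  R: 412 − 1(106.7) = 305.3
  Q: 0 + 1(106.7) = 106.7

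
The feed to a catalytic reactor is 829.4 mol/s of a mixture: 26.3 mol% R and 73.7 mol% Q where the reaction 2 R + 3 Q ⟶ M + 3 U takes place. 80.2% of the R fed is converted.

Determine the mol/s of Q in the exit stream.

R reacted = 0.802 × 218.1 = 174.9 mol/s; ν_R = −2, so ξ = 174.9/2 = 87.47 mol/s.
Outlet amounts (n = n₀ + ν ξ):
  R: 218.1 − 2(87.47) = 43.19
  Q: 611.3 − 3(87.47) = 348.9
  M: 0 + 1(87.47) = 87.47
  U: 0 + 3(87.47) = 262.4

349 mol/s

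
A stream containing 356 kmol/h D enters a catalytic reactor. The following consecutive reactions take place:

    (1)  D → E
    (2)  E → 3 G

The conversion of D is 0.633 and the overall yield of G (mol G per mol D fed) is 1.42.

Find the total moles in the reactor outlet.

Conversion of D: D consumed = 1ξ₁ = 0.633 × 356 → ξ₁ = 225.3 kmol/h.
Yield of G: 3ξ₂ / 356 = 1.42 → ξ₂ = 168.5 kmol/h.
Outlet amounts (n = n₀ + Σ ν·ξ):
  D: 356 − 1(225.3) = 130.7
  E: 0 + 1(225.3) − 1(168.5) = 56.84
  G: 0 + 3(168.5) = 505.5
Total out = 130.7 + 56.84 + 505.5 = 693 kmol/h.

693 kmol/h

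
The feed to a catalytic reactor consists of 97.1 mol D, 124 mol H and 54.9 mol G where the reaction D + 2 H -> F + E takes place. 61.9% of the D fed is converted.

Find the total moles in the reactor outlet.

216 mol

D reacted = 0.619 × 97.1 = 60.1 mol; ν_D = −1, so ξ = 60.1/1 = 60.1 mol.
Outlet amounts (n = n₀ + ν ξ):
  D: 97.1 − 1(60.1) = 37
  H: 124 − 2(60.1) = 3.79
  F: 0 + 1(60.1) = 60.1
  E: 0 + 1(60.1) = 60.1
  G: 54.9 (inert)
Total out = 37 + 3.79 + 60.1 + 60.1 + 54.9 = 215.9 mol.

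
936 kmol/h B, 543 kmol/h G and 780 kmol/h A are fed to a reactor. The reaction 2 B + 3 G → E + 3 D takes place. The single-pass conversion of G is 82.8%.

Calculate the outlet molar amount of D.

G reacted = 0.828 × 543 = 449.6 kmol/h; ν_G = −3, so ξ = 449.6/3 = 149.9 kmol/h.
Outlet amounts (n = n₀ + ν ξ):
  B: 936 − 2(149.9) = 636.3
  G: 543 − 3(149.9) = 93.4
  E: 0 + 1(149.9) = 149.9
  D: 0 + 3(149.9) = 449.6
  A: 780 (inert)

450 kmol/h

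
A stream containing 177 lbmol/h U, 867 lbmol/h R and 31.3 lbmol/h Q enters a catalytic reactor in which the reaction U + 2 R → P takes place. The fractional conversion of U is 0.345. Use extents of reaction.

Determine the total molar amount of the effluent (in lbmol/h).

U reacted = 0.345 × 177 = 61.06 lbmol/h; ν_U = −1, so ξ = 61.06/1 = 61.06 lbmol/h.
Outlet amounts (n = n₀ + ν ξ):
  U: 177 − 1(61.06) = 115.9
  R: 867 − 2(61.06) = 744.9
  P: 0 + 1(61.06) = 61.06
  Q: 31.3 (inert)
Total out = 115.9 + 744.9 + 61.06 + 31.3 = 953.2 lbmol/h.

953 lbmol/h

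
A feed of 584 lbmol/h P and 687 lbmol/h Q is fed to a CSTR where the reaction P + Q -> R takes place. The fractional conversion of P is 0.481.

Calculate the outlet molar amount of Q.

406 lbmol/h

P reacted = 0.481 × 584 = 280.9 lbmol/h; ν_P = −1, so ξ = 280.9/1 = 280.9 lbmol/h.
Outlet amounts (n = n₀ + ν ξ):
  P: 584 − 1(280.9) = 303.1
  Q: 687 − 1(280.9) = 406.1
  R: 0 + 1(280.9) = 280.9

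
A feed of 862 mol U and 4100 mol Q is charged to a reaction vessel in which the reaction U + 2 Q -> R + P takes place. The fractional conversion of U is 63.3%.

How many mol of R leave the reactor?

U reacted = 0.633 × 862 = 545.6 mol; ν_U = −1, so ξ = 545.6/1 = 545.6 mol.
Outlet amounts (n = n₀ + ν ξ):
  U: 862 − 1(545.6) = 316.4
  Q: 4100 − 2(545.6) = 3009
  R: 0 + 1(545.6) = 545.6
  P: 0 + 1(545.6) = 545.6

546 mol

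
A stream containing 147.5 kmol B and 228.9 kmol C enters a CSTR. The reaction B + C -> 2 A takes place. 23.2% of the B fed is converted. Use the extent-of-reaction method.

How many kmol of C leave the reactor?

195 kmol

B reacted = 0.232 × 147.5 = 34.22 kmol; ν_B = −1, so ξ = 34.22/1 = 34.22 kmol.
Outlet amounts (n = n₀ + ν ξ):
  B: 147.5 − 1(34.22) = 113.3
  C: 228.9 − 1(34.22) = 194.7
  A: 0 + 2(34.22) = 68.44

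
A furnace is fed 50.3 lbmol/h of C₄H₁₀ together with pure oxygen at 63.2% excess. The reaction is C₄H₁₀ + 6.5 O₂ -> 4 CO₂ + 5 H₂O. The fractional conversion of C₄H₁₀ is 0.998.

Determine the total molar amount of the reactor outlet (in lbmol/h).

659 lbmol/h

Stoichiometric O₂ = 6.5 × 50.3 = 326.9 lbmol/h; O₂ fed = 326.9 × 1.632 = 533.6 lbmol/h.
Fuel reacted = 0.998 × 50.3 → ξ = 50.2 lbmol/h.
Outlet (n = n₀ + ν ξ):
  C₄H₁₀: 50.3 − 1(50.2) = 0.1006
  O₂: 533.6 − 6.5(50.2) = 207.3
  CO₂: 0 + 4(50.2) = 200.8
  H₂O: 0 + 5(50.2) = 251
Total out = 0.1006 + 207.3 + 200.8 + 251 = 659.2 lbmol/h.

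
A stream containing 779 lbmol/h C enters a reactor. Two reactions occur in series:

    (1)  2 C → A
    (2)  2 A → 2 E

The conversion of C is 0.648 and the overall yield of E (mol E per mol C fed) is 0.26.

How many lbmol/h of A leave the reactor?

Conversion of C: C consumed = 2ξ₁ = 0.648 × 779 → ξ₁ = 252.4 lbmol/h.
Yield of E: 2ξ₂ / 779 = 0.26 → ξ₂ = 101.3 lbmol/h.
Outlet amounts (n = n₀ + Σ ν·ξ):
  C: 779 − 2(252.4) = 274.2
  A: 0 + 1(252.4) − 2(101.3) = 49.86
  E: 0 + 2(101.3) = 202.5

49.9 lbmol/h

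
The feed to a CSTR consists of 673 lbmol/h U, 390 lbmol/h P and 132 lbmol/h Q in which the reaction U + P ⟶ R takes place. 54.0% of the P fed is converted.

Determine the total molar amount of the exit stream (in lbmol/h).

984 lbmol/h

P reacted = 0.54 × 390 = 210.6 lbmol/h; ν_P = −1, so ξ = 210.6/1 = 210.6 lbmol/h.
Outlet amounts (n = n₀ + ν ξ):
  U: 673 − 1(210.6) = 462.4
  P: 390 − 1(210.6) = 179.4
  R: 0 + 1(210.6) = 210.6
  Q: 132 (inert)
Total out = 462.4 + 179.4 + 210.6 + 132 = 984.4 lbmol/h.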